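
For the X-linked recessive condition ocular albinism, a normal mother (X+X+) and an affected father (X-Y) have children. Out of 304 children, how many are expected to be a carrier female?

Cross: X+X+ × X-Y
Offspring: 2 X+X-, 2 X+Y
Probability of a carrier female: 2/4 = 1/2
Expected count = 1/2 × 304 = 152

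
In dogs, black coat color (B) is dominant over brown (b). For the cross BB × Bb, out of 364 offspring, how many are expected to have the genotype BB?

Punnett square for BB × Bb:
Offspring genotypes: 2 BB, 2 Bb
Total offspring: 4
Count with target: 2
Probability: 2/4 = 1/2
Expected count = 1/2 × 364 = 182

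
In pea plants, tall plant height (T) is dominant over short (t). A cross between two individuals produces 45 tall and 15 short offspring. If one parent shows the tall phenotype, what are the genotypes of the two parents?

Observed offspring: 45 tall, 15 short
The observed ratio simplifies to 3:1. Short (tt) offspring appear, so each parent must contribute one t allele. The parent stated to show tall carries T, so it is Tt. The other parent is then either Tt or tt: Tt × tt would give a 1:1 split, whereas Tt × Tt gives 3:1 — matching the data. So both parents are heterozygous (Tt × Tt).
Parent genotypes: Tt × Tt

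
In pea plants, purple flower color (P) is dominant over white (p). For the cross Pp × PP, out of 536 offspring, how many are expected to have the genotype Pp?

Punnett square for Pp × PP:
Offspring genotypes: 2 PP, 2 Pp
Total offspring: 4
Count with target: 2
Probability: 2/4 = 1/2
Expected count = 1/2 × 536 = 268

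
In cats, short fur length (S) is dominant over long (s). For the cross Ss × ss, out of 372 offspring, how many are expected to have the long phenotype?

Punnett square for Ss × ss:
Offspring genotypes: 2 Ss, 2 ss
Total offspring: 4
Count with target: 2
Probability: 2/4 = 1/2
Expected count = 1/2 × 372 = 186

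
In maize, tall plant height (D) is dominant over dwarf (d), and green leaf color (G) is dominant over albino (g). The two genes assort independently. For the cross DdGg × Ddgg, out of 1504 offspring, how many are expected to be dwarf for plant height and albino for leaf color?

Dihybrid cross DdGg × Ddgg — consider each gene separately:
plant height: Dd × Dd → 1 DD, 2 Dd, 1 dd → 3 D_ : 1 dd (out of 4)
leaf color: Gg × gg → 2 Gg, 2 gg → 2 G_ : 2 gg (out of 4)
Looking for: dwarf (dd) and albino (gg)
P(dwarf) = 1/4, P(albino) = 2/4
P(both) = 1/4 × 2/4 = 2/16 = 1/8
Expected count = 1/8 × 1504 = 188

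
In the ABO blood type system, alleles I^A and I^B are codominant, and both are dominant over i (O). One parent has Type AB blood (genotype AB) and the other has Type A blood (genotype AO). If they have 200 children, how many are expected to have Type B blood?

Cross: AB × AO
Possible offspring genotypes: 1 AA, 1 AO, 1 AB, 1 BO
Blood type counts: 2 Type A, 1 Type AB, 1 Type B
Probability of Type B: 1/4
Expected count = 1/4 × 200 = 50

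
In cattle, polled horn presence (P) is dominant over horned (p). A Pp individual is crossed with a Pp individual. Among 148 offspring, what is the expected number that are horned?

Punnett square for Pp × Pp:
Offspring genotypes: 1 PP, 2 Pp, 1 pp
polled: 3, horned: 1
horned: 1 out of 4 → fraction 1/4
Expected count = 1/4 × 148 = 37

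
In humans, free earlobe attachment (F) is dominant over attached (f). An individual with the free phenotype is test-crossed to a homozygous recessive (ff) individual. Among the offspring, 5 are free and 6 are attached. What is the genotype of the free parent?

Test cross: ? × ff
Offspring: 5 free, 6 attached — approximately 1:1.
A 1:1 ratio in a test cross indicates the unknown parent is heterozygous (Ff).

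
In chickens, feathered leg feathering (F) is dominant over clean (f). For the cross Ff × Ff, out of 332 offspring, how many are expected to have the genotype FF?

Punnett square for Ff × Ff:
Offspring genotypes: 1 FF, 2 Ff, 1 ff
Total offspring: 4
Count with target: 1
Probability: 1/4
Expected count = 1/4 × 332 = 83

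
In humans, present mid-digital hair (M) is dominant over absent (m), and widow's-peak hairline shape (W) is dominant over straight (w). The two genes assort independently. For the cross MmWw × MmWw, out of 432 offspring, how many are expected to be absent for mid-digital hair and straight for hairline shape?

Dihybrid cross MmWw × MmWw — consider each gene separately:
mid-digital hair: Mm × Mm → 1 MM, 2 Mm, 1 mm → 3 M_ : 1 mm (out of 4)
hairline shape: Ww × Ww → 1 WW, 2 Ww, 1 ww → 3 W_ : 1 ww (out of 4)
Looking for: absent (mm) and straight (ww)
P(absent) = 1/4, P(straight) = 1/4
P(both) = 1/4 × 1/4 = 1/16
Expected count = 1/16 × 432 = 27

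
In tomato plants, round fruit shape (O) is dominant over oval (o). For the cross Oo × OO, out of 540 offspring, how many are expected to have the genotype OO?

Punnett square for Oo × OO:
Offspring genotypes: 2 OO, 2 Oo
Total offspring: 4
Count with target: 2
Probability: 2/4 = 1/2
Expected count = 1/2 × 540 = 270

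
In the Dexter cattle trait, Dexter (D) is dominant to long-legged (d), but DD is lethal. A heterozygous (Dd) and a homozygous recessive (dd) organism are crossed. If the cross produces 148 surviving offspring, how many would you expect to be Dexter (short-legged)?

Cross: Dd × dd
Punnett square offspring (before lethality): 2 Dd, 2 dd
No DD offspring are produced in this cross.
Dexter (short-legged): 2 out of 4 → fraction 1/2
Expected count = 1/2 × 148 = 74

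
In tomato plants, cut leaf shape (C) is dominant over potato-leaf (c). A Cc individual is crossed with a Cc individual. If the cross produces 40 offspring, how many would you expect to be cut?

Punnett square for Cc × Cc:
Offspring genotypes: 1 CC, 2 Cc, 1 cc
cut: 3, potato-leaf: 1
cut: 3 out of 4 → fraction 3/4
Expected count = 3/4 × 40 = 30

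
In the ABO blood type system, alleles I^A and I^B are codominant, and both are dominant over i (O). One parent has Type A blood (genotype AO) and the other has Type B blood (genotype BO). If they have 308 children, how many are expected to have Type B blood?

Cross: AO × BO
Possible offspring genotypes: 1 AB, 1 AO, 1 BO, 1 OO
Blood type counts: 1 Type AB, 1 Type A, 1 Type B, 1 Type O
Probability of Type B: 1/4
Expected count = 1/4 × 308 = 77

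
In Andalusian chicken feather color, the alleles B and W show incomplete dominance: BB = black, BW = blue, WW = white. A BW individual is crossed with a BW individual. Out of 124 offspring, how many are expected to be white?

Punnett square for BW × BW:
Offspring genotypes: 1 BB, 2 BW, 1 WW
Phenotype counts: 1 black, 2 blue, 1 white
white: 1 out of 4 → fraction 1/4
Expected count = 1/4 × 124 = 31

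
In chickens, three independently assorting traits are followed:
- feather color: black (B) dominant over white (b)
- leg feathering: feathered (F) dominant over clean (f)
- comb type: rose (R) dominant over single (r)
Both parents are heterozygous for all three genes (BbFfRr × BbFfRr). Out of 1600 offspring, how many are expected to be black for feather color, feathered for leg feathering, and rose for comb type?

Trihybrid cross: BbFfRr × BbFfRr
Each trait segregates independently with a 3:1 phenotypic ratio, so each gene contributes 3/4 (dominant) or 1/4 (recessive).
Target: black (feather color), feathered (leg feathering), rose (comb type)
Probability = product of independent per-trait probabilities
= 3/4 × 3/4 × 3/4 = 27/64
Expected count = 27/64 × 1600 = 675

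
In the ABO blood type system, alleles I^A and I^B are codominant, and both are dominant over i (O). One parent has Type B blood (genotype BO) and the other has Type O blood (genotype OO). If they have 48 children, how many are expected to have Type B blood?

Cross: BO × OO
Possible offspring genotypes: 2 BO, 2 OO
Blood type counts: 2 Type B, 2 Type O
Probability of Type B: 2/4 = 1/2
Expected count = 1/2 × 48 = 24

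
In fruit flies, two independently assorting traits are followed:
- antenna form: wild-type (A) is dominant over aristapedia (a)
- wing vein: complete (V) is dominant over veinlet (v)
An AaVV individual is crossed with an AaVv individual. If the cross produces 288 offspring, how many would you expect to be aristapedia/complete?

Dihybrid cross AaVV × AaVv — consider each gene separately:
antenna form: Aa × Aa → 1 AA, 2 Aa, 1 aa → 3 A_ : 1 aa (out of 4)
wing vein: VV × Vv → 2 VV, 2 Vv → 4 V_ (out of 4)
Combine (counts out of 4 × 4 = 16): wild-type/complete (A_V_) = 3×4 = 12; aristapedia/complete (aaV_) = 1×4 = 4
Phenotype counts (out of 16): 12 wild-type/complete, 4 aristapedia/complete
aristapedia/complete: 4 out of 16 → fraction 1/4
Expected count = 1/4 × 288 = 72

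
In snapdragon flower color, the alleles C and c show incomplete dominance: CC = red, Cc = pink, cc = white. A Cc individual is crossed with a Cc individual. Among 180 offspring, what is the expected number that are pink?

Punnett square for Cc × Cc:
Offspring genotypes: 1 CC, 2 Cc, 1 cc
Phenotype counts: 1 red, 2 pink, 1 white
pink: 2 out of 4 → fraction 1/2
Expected count = 1/2 × 180 = 90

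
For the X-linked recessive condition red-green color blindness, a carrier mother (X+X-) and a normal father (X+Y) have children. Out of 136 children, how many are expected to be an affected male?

Cross: X+X- × X+Y
Offspring: 1 X+X+, 1 X+Y, 1 X+X-, 1 X-Y
Probability of an affected male: 1/4
Expected count = 1/4 × 136 = 34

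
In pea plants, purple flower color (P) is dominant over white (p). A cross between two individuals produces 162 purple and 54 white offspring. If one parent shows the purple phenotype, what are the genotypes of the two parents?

Observed offspring: 162 purple, 54 white
The observed ratio simplifies to 3:1. White (pp) offspring appear, so each parent must contribute one p allele. The parent stated to show purple carries P, so it is Pp. The other parent is then either Pp or pp: Pp × pp would give a 1:1 split, whereas Pp × Pp gives 3:1 — matching the data. So both parents are heterozygous (Pp × Pp).
Parent genotypes: Pp × Pp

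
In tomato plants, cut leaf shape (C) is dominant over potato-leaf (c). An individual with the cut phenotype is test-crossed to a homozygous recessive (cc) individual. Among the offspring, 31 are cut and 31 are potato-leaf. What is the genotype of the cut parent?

Test cross: ? × cc
Offspring: 31 cut, 31 potato-leaf — approximately 1:1.
A 1:1 ratio in a test cross indicates the unknown parent is heterozygous (Cc).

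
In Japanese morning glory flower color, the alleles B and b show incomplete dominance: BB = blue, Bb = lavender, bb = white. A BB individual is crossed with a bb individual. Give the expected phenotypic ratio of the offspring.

Punnett square for BB × bb:
Offspring genotypes: 4 Bb
Phenotype counts: 4 lavender
Ratio: all lavender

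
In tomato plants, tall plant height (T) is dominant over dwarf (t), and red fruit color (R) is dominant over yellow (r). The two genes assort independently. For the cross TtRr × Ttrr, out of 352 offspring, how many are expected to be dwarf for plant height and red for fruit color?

Dihybrid cross TtRr × Ttrr — consider each gene separately:
plant height: Tt × Tt → 1 TT, 2 Tt, 1 tt → 3 T_ : 1 tt (out of 4)
fruit color: Rr × rr → 2 Rr, 2 rr → 2 R_ : 2 rr (out of 4)
Looking for: dwarf (tt) and red (R_)
P(dwarf) = 1/4, P(red) = 2/4
P(both) = 1/4 × 2/4 = 2/16 = 1/8
Expected count = 1/8 × 352 = 44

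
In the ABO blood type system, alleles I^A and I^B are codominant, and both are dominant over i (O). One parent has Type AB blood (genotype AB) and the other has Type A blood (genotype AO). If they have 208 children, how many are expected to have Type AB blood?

Cross: AB × AO
Possible offspring genotypes: 1 AA, 1 AO, 1 AB, 1 BO
Blood type counts: 2 Type A, 1 Type AB, 1 Type B
Probability of Type AB: 1/4
Expected count = 1/4 × 208 = 52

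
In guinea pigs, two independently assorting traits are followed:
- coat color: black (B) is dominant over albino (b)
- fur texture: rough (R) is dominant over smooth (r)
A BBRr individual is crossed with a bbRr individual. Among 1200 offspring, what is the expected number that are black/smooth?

Dihybrid cross BBRr × bbRr — consider each gene separately:
coat color: BB × bb → 4 Bb → 4 B_ (out of 4)
fur texture: Rr × Rr → 1 RR, 2 Rr, 1 rr → 3 R_ : 1 rr (out of 4)
Combine (counts out of 4 × 4 = 16): black/rough (B_R_) = 4×3 = 12; black/smooth (B_rr) = 4×1 = 4
Phenotype counts (out of 16): 12 black/rough, 4 black/smooth
black/smooth: 4 out of 16 → fraction 1/4
Expected count = 1/4 × 1200 = 300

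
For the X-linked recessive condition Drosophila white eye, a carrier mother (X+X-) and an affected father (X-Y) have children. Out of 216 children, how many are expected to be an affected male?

Cross: X+X- × X-Y
Offspring: 1 X+X-, 1 X+Y, 1 X-X-, 1 X-Y
Probability of an affected male: 1/4
Expected count = 1/4 × 216 = 54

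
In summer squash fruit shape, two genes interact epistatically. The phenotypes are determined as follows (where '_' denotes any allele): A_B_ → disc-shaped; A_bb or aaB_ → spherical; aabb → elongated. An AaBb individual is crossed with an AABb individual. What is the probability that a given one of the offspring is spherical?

Cross: AaBb × AABb — consider each gene separately:
A gene: Aa × AA → 2 AA, 2 Aa → 4 A_ (out of 4)
B gene: Bb × Bb → 1 BB, 2 Bb, 1 bb → 3 B_ : 1 bb (out of 4)
Genotype classes (out of 4 × 4 = 16): A_B_ = 4×3 = 12; A_bb = 4×1 = 4
Apply the phenotype rules: A_B_ (12) → disc-shaped; A_bb (4) → spherical
Phenotype counts (out of 16): 12 disc-shaped, 4 spherical
spherical: 4 out of 16
Probability: 4/16 = 1/4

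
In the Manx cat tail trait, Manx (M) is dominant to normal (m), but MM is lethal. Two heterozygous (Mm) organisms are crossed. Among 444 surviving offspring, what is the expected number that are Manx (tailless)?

Cross: Mm × Mm
Punnett square offspring (before lethality): 1 MM, 2 Mm, 1 mm
The MM genotype is lethal (embryos die); surviving offspring: 2 Mm, 1 mm
Manx (tailless): 2 out of 3 → fraction 2/3
Expected count = 2/3 × 444 = 296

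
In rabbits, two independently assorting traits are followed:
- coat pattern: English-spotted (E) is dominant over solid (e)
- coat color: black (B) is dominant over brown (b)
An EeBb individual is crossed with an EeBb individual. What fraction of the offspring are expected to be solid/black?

Dihybrid cross EeBb × EeBb — consider each gene separately:
coat pattern: Ee × Ee → 1 EE, 2 Ee, 1 ee → 3 E_ : 1 ee (out of 4)
coat color: Bb × Bb → 1 BB, 2 Bb, 1 bb → 3 B_ : 1 bb (out of 4)
Combine (counts out of 4 × 4 = 16): English-spotted/black (E_B_) = 3×3 = 9; English-spotted/brown (E_bb) = 3×1 = 3; solid/black (eeB_) = 1×3 = 3; solid/brown (eebb) = 1×1 = 1
Phenotype counts (out of 16): 9 English-spotted/black, 3 English-spotted/brown, 3 solid/black, 1 solid/brown
solid/black: 3 out of 16
Probability: 3/16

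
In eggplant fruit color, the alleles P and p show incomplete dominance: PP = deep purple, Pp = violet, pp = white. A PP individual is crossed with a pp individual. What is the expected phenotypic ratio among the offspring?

Punnett square for PP × pp:
Offspring genotypes: 4 Pp
Phenotype counts: 4 violet
Ratio: all violet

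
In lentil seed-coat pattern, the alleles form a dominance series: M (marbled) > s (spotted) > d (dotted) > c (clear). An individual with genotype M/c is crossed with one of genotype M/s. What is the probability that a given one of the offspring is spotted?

Cross: M/c × M/s
Allele dominance: M > s > d > c
Offspring genotypes: 1 M/M, 1 M/s, 1 M/c, 1 s/c
Phenotype counts: 3 marbled, 1 spotted
spotted: 1 out of 4
Probability: 1/4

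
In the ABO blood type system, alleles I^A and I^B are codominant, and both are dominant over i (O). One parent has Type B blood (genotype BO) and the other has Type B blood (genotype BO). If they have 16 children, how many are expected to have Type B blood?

Cross: BO × BO
Possible offspring genotypes: 1 BB, 2 BO, 1 OO
Blood type counts: 3 Type B, 1 Type O
Probability of Type B: 3/4
Expected count = 3/4 × 16 = 12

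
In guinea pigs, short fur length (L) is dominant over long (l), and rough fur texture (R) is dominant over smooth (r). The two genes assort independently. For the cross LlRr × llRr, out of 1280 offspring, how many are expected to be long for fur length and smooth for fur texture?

Dihybrid cross LlRr × llRr — consider each gene separately:
fur length: Ll × ll → 2 Ll, 2 ll → 2 L_ : 2 ll (out of 4)
fur texture: Rr × Rr → 1 RR, 2 Rr, 1 rr → 3 R_ : 1 rr (out of 4)
Looking for: long (ll) and smooth (rr)
P(long) = 2/4, P(smooth) = 1/4
P(both) = 2/4 × 1/4 = 2/16 = 1/8
Expected count = 1/8 × 1280 = 160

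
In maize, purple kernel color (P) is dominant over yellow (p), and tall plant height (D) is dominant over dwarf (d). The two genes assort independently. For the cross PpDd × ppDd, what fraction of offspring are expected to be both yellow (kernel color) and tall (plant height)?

Dihybrid cross PpDd × ppDd — consider each gene separately:
kernel color: Pp × pp → 2 Pp, 2 pp → 2 P_ : 2 pp (out of 4)
plant height: Dd × Dd → 1 DD, 2 Dd, 1 dd → 3 D_ : 1 dd (out of 4)
Looking for: yellow (pp) and tall (D_)
P(yellow) = 2/4, P(tall) = 3/4
P(both) = 2/4 × 3/4 = 6/16 = 3/8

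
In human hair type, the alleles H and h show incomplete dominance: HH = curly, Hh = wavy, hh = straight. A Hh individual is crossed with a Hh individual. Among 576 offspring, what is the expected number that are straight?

Punnett square for Hh × Hh:
Offspring genotypes: 1 HH, 2 Hh, 1 hh
Phenotype counts: 1 curly, 2 wavy, 1 straight
straight: 1 out of 4 → fraction 1/4
Expected count = 1/4 × 576 = 144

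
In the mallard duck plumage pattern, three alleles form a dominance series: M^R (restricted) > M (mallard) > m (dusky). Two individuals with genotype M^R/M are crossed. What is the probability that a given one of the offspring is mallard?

Cross: M^R/M × M^R/M
Allele dominance: M^R > M > m
Offspring genotypes: 1 M^R/M^R, 2 M^R/M, 1 M/M
Phenotype counts: 3 restricted, 1 mallard
mallard: 1 out of 4
Probability: 1/4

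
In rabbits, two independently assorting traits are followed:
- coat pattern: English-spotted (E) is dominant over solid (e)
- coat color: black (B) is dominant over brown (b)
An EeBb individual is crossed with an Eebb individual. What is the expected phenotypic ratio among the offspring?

Dihybrid cross EeBb × Eebb — consider each gene separately:
coat pattern: Ee × Ee → 1 EE, 2 Ee, 1 ee → 3 E_ : 1 ee (out of 4)
coat color: Bb × bb → 2 Bb, 2 bb → 2 B_ : 2 bb (out of 4)
Combine (counts out of 4 × 4 = 16): English-spotted/black (E_B_) = 3×2 = 6; English-spotted/brown (E_bb) = 3×2 = 6; solid/black (eeB_) = 1×2 = 2; solid/brown (eebb) = 1×2 = 2
Phenotype counts (out of 16): 6 English-spotted/black, 6 English-spotted/brown, 2 solid/black, 2 solid/brown
Ratio: 3 English-spotted/black : 3 English-spotted/brown : 1 solid/black : 1 solid/brown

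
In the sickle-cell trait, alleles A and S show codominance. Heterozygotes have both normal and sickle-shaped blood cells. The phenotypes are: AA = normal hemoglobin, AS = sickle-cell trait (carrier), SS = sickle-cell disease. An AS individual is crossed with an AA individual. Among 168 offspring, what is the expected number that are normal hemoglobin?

Punnett square for AS × AA:
Offspring genotypes: 2 AA, 2 AS
Phenotype counts: 2 normal hemoglobin, 2 sickle-cell trait (carrier)
normal hemoglobin: 2 out of 4 → fraction 1/2
Expected count = 1/2 × 168 = 84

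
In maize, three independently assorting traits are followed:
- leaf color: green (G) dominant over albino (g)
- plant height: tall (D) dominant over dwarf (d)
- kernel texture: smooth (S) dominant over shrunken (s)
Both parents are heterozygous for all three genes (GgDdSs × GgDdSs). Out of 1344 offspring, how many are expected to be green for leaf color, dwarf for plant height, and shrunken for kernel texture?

Trihybrid cross: GgDdSs × GgDdSs
Each trait segregates independently with a 3:1 phenotypic ratio, so each gene contributes 3/4 (dominant) or 1/4 (recessive).
Target: green (leaf color), dwarf (plant height), shrunken (kernel texture)
Probability = product of independent per-trait probabilities
= 3/4 × 1/4 × 1/4 = 3/64
Expected count = 3/64 × 1344 = 63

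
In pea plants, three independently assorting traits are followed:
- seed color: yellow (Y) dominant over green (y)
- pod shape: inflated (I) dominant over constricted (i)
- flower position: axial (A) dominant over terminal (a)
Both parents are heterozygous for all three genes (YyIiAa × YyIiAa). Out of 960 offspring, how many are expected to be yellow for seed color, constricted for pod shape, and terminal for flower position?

Trihybrid cross: YyIiAa × YyIiAa
Each trait segregates independently with a 3:1 phenotypic ratio, so each gene contributes 3/4 (dominant) or 1/4 (recessive).
Target: yellow (seed color), constricted (pod shape), terminal (flower position)
Probability = product of independent per-trait probabilities
= 3/4 × 1/4 × 1/4 = 3/64
Expected count = 3/64 × 960 = 45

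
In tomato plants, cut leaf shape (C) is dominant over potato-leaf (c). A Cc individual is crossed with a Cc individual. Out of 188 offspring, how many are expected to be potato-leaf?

Punnett square for Cc × Cc:
Offspring genotypes: 1 CC, 2 Cc, 1 cc
cut: 3, potato-leaf: 1
potato-leaf: 1 out of 4 → fraction 1/4
Expected count = 1/4 × 188 = 47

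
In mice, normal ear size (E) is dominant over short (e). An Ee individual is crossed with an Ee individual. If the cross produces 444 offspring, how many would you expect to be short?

Punnett square for Ee × Ee:
Offspring genotypes: 1 EE, 2 Ee, 1 ee
normal: 3, short: 1
short: 1 out of 4 → fraction 1/4
Expected count = 1/4 × 444 = 111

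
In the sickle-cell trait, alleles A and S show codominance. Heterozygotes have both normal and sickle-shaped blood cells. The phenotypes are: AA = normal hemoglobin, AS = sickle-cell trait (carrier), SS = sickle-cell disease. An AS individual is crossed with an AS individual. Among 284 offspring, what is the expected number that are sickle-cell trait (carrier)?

Punnett square for AS × AS:
Offspring genotypes: 1 AA, 2 AS, 1 SS
Phenotype counts: 1 normal hemoglobin, 2 sickle-cell trait (carrier), 1 sickle-cell disease
sickle-cell trait (carrier): 2 out of 4 → fraction 1/2
Expected count = 1/2 × 284 = 142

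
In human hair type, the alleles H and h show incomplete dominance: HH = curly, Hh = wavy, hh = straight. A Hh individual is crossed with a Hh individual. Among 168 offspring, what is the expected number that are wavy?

Punnett square for Hh × Hh:
Offspring genotypes: 1 HH, 2 Hh, 1 hh
Phenotype counts: 1 curly, 2 wavy, 1 straight
wavy: 2 out of 4 → fraction 1/2
Expected count = 1/2 × 168 = 84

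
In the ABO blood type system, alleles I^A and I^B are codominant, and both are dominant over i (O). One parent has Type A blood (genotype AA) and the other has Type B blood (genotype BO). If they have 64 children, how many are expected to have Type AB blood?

Cross: AA × BO
Possible offspring genotypes: 2 AB, 2 AO
Blood type counts: 2 Type AB, 2 Type A
Probability of Type AB: 2/4 = 1/2
Expected count = 1/2 × 64 = 32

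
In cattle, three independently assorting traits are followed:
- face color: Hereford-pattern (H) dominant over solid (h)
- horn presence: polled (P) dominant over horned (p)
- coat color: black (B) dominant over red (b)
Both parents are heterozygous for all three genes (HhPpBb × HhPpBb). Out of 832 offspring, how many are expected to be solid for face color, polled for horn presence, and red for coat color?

Trihybrid cross: HhPpBb × HhPpBb
Each trait segregates independently with a 3:1 phenotypic ratio, so each gene contributes 3/4 (dominant) or 1/4 (recessive).
Target: solid (face color), polled (horn presence), red (coat color)
Probability = product of independent per-trait probabilities
= 1/4 × 3/4 × 1/4 = 3/64
Expected count = 3/64 × 832 = 39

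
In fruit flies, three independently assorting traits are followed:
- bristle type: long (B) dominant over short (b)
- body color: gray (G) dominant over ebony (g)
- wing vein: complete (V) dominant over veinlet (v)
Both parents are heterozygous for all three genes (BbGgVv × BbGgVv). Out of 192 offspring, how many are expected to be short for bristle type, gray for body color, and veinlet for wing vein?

Trihybrid cross: BbGgVv × BbGgVv
Each trait segregates independently with a 3:1 phenotypic ratio, so each gene contributes 3/4 (dominant) or 1/4 (recessive).
Target: short (bristle type), gray (body color), veinlet (wing vein)
Probability = product of independent per-trait probabilities
= 1/4 × 3/4 × 1/4 = 3/64
Expected count = 3/64 × 192 = 9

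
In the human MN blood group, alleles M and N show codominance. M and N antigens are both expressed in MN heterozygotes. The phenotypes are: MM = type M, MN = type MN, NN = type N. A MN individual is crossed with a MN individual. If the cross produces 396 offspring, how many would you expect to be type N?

Punnett square for MN × MN:
Offspring genotypes: 1 MM, 2 MN, 1 NN
Phenotype counts: 1 type M, 2 type MN, 1 type N
type N: 1 out of 4 → fraction 1/4
Expected count = 1/4 × 396 = 99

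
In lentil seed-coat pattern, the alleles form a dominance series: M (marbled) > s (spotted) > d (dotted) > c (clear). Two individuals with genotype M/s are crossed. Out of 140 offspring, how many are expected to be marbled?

Cross: M/s × M/s
Allele dominance: M > s > d > c
Offspring genotypes: 1 M/M, 2 M/s, 1 s/s
Phenotype counts: 3 marbled, 1 spotted
marbled: 3 out of 4 → fraction 3/4
Expected count = 3/4 × 140 = 105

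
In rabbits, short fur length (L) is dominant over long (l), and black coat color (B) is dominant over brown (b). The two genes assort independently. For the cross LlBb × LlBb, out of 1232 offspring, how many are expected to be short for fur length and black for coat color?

Dihybrid cross LlBb × LlBb — consider each gene separately:
fur length: Ll × Ll → 1 LL, 2 Ll, 1 ll → 3 L_ : 1 ll (out of 4)
coat color: Bb × Bb → 1 BB, 2 Bb, 1 bb → 3 B_ : 1 bb (out of 4)
Looking for: short (L_) and black (B_)
P(short) = 3/4, P(black) = 3/4
P(both) = 3/4 × 3/4 = 9/16
Expected count = 9/16 × 1232 = 693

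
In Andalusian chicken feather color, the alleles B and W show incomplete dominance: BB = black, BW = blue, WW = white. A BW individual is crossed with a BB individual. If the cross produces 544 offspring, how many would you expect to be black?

Punnett square for BW × BB:
Offspring genotypes: 2 BB, 2 BW
Phenotype counts: 2 black, 2 blue
black: 2 out of 4 → fraction 1/2
Expected count = 1/2 × 544 = 272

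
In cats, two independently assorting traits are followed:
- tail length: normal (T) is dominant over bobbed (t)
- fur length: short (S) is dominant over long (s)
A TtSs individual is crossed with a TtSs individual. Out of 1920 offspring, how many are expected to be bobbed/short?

Dihybrid cross TtSs × TtSs — consider each gene separately:
tail length: Tt × Tt → 1 TT, 2 Tt, 1 tt → 3 T_ : 1 tt (out of 4)
fur length: Ss × Ss → 1 SS, 2 Ss, 1 ss → 3 S_ : 1 ss (out of 4)
Combine (counts out of 4 × 4 = 16): normal/short (T_S_) = 3×3 = 9; normal/long (T_ss) = 3×1 = 3; bobbed/short (ttS_) = 1×3 = 3; bobbed/long (ttss) = 1×1 = 1
Phenotype counts (out of 16): 9 normal/short, 3 normal/long, 3 bobbed/short, 1 bobbed/long
bobbed/short: 3 out of 16 → fraction 3/16
Expected count = 3/16 × 1920 = 360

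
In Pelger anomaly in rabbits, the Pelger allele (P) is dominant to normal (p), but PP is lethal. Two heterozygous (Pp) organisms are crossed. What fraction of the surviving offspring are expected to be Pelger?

Cross: Pp × Pp
Punnett square offspring (before lethality): 1 PP, 2 Pp, 1 pp
The PP genotype is lethal (embryos die); surviving offspring: 2 Pp, 1 pp
Pelger: 2 out of 3
Probability: 2/3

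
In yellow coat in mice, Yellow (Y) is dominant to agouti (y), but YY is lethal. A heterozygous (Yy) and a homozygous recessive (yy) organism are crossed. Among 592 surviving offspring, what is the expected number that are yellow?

Cross: Yy × yy
Punnett square offspring (before lethality): 2 Yy, 2 yy
No YY offspring are produced in this cross.
yellow: 2 out of 4 → fraction 1/2
Expected count = 1/2 × 592 = 296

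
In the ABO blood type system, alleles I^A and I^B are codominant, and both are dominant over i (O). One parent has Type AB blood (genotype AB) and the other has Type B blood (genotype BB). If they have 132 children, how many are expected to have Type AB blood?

Cross: AB × BB
Possible offspring genotypes: 2 AB, 2 BB
Blood type counts: 2 Type AB, 2 Type B
Probability of Type AB: 2/4 = 1/2
Expected count = 1/2 × 132 = 66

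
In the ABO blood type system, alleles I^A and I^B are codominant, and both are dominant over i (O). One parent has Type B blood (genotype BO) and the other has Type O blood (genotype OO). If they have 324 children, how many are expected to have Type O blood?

Cross: BO × OO
Possible offspring genotypes: 2 BO, 2 OO
Blood type counts: 2 Type B, 2 Type O
Probability of Type O: 2/4 = 1/2
Expected count = 1/2 × 324 = 162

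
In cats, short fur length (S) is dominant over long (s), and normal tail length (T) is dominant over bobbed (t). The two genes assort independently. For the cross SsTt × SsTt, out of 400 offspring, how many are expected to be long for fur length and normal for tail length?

Dihybrid cross SsTt × SsTt — consider each gene separately:
fur length: Ss × Ss → 1 SS, 2 Ss, 1 ss → 3 S_ : 1 ss (out of 4)
tail length: Tt × Tt → 1 TT, 2 Tt, 1 tt → 3 T_ : 1 tt (out of 4)
Looking for: long (ss) and normal (T_)
P(long) = 1/4, P(normal) = 3/4
P(both) = 1/4 × 3/4 = 3/16
Expected count = 3/16 × 400 = 75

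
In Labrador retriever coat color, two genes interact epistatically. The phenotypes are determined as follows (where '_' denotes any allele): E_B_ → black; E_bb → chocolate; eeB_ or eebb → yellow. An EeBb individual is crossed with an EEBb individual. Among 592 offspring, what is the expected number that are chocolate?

Cross: EeBb × EEBb — consider each gene separately:
E gene: Ee × EE → 2 EE, 2 Ee → 4 E_ (out of 4)
B gene: Bb × Bb → 1 BB, 2 Bb, 1 bb → 3 B_ : 1 bb (out of 4)
Genotype classes (out of 4 × 4 = 16): E_B_ = 4×3 = 12; E_bb = 4×1 = 4
Apply the phenotype rules: E_B_ (12) → black; E_bb (4) → chocolate
Phenotype counts (out of 16): 12 black, 4 chocolate
chocolate: 4 out of 16 → fraction 1/4
Expected count = 1/4 × 592 = 148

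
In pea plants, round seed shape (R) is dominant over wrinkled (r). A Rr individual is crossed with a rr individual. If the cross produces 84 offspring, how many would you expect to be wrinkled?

Punnett square for Rr × rr:
Offspring genotypes: 2 Rr, 2 rr
round: 2, wrinkled: 2
wrinkled: 2 out of 4 → fraction 1/2
Expected count = 1/2 × 84 = 42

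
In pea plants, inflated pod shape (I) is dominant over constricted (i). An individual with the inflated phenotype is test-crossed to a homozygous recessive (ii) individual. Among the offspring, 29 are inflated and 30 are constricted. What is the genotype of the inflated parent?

Test cross: ? × ii
Offspring: 29 inflated, 30 constricted — approximately 1:1.
A 1:1 ratio in a test cross indicates the unknown parent is heterozygous (Ii).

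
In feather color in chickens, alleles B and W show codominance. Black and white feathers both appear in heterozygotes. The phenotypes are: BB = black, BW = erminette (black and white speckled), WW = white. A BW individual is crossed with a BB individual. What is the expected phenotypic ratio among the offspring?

Punnett square for BW × BB:
Offspring genotypes: 2 BB, 2 BW
Phenotype counts: 2 black, 2 erminette (black and white speckled)
Ratio: 1 black : 1 erminette (black and white speckled)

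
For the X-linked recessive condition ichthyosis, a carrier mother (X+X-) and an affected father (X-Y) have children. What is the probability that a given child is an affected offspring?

Cross: X+X- × X-Y
Offspring: 1 X+X-, 1 X+Y, 1 X-X-, 1 X-Y
Probability of an affected offspring: 2/4 = 1/2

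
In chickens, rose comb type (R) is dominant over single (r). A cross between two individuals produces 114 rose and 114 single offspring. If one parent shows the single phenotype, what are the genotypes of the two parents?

Observed offspring: 114 rose, 114 single
The observed ratio simplifies to 1:1. One parent shows single, so its genotype must be rr. A 1:1 offspring split requires the other parent to be heterozygous (Rr).
Parent genotypes: rr × Rr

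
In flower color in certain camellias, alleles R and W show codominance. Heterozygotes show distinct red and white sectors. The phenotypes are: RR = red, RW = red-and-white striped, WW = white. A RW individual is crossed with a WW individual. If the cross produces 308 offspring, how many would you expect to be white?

Punnett square for RW × WW:
Offspring genotypes: 2 RW, 2 WW
Phenotype counts: 2 red-and-white striped, 2 white
white: 2 out of 4 → fraction 1/2
Expected count = 1/2 × 308 = 154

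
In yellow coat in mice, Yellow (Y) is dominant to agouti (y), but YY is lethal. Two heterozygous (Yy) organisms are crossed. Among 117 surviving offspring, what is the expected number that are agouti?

Cross: Yy × Yy
Punnett square offspring (before lethality): 1 YY, 2 Yy, 1 yy
The YY genotype is lethal (embryos die); surviving offspring: 2 Yy, 1 yy
agouti: 1 out of 3 → fraction 1/3
Expected count = 1/3 × 117 = 39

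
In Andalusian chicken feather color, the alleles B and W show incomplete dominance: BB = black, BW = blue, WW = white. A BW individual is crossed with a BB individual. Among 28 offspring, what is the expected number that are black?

Punnett square for BW × BB:
Offspring genotypes: 2 BB, 2 BW
Phenotype counts: 2 black, 2 blue
black: 2 out of 4 → fraction 1/2
Expected count = 1/2 × 28 = 14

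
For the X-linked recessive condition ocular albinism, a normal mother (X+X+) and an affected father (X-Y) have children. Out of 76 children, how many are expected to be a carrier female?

Cross: X+X+ × X-Y
Offspring: 2 X+X-, 2 X+Y
Probability of a carrier female: 2/4 = 1/2
Expected count = 1/2 × 76 = 38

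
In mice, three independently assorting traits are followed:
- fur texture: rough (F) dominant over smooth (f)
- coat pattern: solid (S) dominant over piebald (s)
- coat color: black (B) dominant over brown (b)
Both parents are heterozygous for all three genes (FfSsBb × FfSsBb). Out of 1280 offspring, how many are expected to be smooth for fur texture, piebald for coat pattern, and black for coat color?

Trihybrid cross: FfSsBb × FfSsBb
Each trait segregates independently with a 3:1 phenotypic ratio, so each gene contributes 3/4 (dominant) or 1/4 (recessive).
Target: smooth (fur texture), piebald (coat pattern), black (coat color)
Probability = product of independent per-trait probabilities
= 1/4 × 1/4 × 3/4 = 3/64
Expected count = 3/64 × 1280 = 60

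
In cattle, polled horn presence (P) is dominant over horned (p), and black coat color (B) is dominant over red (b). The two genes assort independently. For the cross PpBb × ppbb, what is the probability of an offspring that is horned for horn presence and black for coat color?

Dihybrid cross PpBb × ppbb — consider each gene separately:
horn presence: Pp × pp → 2 Pp, 2 pp → 2 P_ : 2 pp (out of 4)
coat color: Bb × bb → 2 Bb, 2 bb → 2 B_ : 2 bb (out of 4)
Looking for: horned (pp) and black (B_)
P(horned) = 2/4, P(black) = 2/4
P(both) = 2/4 × 2/4 = 4/16 = 1/4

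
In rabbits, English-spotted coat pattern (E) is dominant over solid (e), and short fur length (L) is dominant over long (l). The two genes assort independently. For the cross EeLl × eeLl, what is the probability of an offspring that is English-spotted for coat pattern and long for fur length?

Dihybrid cross EeLl × eeLl — consider each gene separately:
coat pattern: Ee × ee → 2 Ee, 2 ee → 2 E_ : 2 ee (out of 4)
fur length: Ll × Ll → 1 LL, 2 Ll, 1 ll → 3 L_ : 1 ll (out of 4)
Looking for: English-spotted (E_) and long (ll)
P(English-spotted) = 2/4, P(long) = 1/4
P(both) = 2/4 × 1/4 = 2/16 = 1/8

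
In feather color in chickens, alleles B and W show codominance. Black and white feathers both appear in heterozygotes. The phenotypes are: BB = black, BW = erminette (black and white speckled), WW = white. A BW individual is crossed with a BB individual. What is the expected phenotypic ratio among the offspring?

Punnett square for BW × BB:
Offspring genotypes: 2 BB, 2 BW
Phenotype counts: 2 black, 2 erminette (black and white speckled)
Ratio: 1 black : 1 erminette (black and white speckled)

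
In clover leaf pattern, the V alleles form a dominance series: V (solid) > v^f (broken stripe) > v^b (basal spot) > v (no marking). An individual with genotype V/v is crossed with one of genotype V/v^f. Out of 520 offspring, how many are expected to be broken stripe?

Cross: V/v × V/v^f
Allele dominance: V > v^f > v^b > v
Offspring genotypes: 1 V/V, 1 V/v^f, 1 V/v, 1 v^f/v
Phenotype counts: 3 solid, 1 broken stripe
broken stripe: 1 out of 4 → fraction 1/4
Expected count = 1/4 × 520 = 130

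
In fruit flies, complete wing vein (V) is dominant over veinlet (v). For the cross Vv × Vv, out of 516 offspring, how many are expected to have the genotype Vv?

Punnett square for Vv × Vv:
Offspring genotypes: 1 VV, 2 Vv, 1 vv
Total offspring: 4
Count with target: 2
Probability: 2/4 = 1/2
Expected count = 1/2 × 516 = 258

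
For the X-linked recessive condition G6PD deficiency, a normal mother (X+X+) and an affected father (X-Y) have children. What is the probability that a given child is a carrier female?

Cross: X+X+ × X-Y
Offspring: 2 X+X-, 2 X+Y
Probability of a carrier female: 2/4 = 1/2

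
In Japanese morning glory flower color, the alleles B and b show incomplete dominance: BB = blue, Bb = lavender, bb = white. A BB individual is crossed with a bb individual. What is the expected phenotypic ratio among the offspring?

Punnett square for BB × bb:
Offspring genotypes: 4 Bb
Phenotype counts: 4 lavender
Ratio: all lavender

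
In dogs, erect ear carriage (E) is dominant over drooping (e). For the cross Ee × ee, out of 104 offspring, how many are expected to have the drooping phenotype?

Punnett square for Ee × ee:
Offspring genotypes: 2 Ee, 2 ee
Total offspring: 4
Count with target: 2
Probability: 2/4 = 1/2
Expected count = 1/2 × 104 = 52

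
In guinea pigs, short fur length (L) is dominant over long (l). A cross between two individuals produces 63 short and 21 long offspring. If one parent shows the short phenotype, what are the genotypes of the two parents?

Observed offspring: 63 short, 21 long
The observed ratio simplifies to 3:1. Long (ll) offspring appear, so each parent must contribute one l allele. The parent stated to show short carries L, so it is Ll. The other parent is then either Ll or ll: Ll × ll would give a 1:1 split, whereas Ll × Ll gives 3:1 — matching the data. So both parents are heterozygous (Ll × Ll).
Parent genotypes: Ll × Ll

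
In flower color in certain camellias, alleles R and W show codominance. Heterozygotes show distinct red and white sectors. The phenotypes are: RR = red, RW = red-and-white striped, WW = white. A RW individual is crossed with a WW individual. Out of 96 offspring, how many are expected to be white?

Punnett square for RW × WW:
Offspring genotypes: 2 RW, 2 WW
Phenotype counts: 2 red-and-white striped, 2 white
white: 2 out of 4 → fraction 1/2
Expected count = 1/2 × 96 = 48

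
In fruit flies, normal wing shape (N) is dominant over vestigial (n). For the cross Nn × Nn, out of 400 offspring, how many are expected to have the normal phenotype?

Punnett square for Nn × Nn:
Offspring genotypes: 1 NN, 2 Nn, 1 nn
Total offspring: 4
Count with target: 3
Probability: 3/4
Expected count = 3/4 × 400 = 300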